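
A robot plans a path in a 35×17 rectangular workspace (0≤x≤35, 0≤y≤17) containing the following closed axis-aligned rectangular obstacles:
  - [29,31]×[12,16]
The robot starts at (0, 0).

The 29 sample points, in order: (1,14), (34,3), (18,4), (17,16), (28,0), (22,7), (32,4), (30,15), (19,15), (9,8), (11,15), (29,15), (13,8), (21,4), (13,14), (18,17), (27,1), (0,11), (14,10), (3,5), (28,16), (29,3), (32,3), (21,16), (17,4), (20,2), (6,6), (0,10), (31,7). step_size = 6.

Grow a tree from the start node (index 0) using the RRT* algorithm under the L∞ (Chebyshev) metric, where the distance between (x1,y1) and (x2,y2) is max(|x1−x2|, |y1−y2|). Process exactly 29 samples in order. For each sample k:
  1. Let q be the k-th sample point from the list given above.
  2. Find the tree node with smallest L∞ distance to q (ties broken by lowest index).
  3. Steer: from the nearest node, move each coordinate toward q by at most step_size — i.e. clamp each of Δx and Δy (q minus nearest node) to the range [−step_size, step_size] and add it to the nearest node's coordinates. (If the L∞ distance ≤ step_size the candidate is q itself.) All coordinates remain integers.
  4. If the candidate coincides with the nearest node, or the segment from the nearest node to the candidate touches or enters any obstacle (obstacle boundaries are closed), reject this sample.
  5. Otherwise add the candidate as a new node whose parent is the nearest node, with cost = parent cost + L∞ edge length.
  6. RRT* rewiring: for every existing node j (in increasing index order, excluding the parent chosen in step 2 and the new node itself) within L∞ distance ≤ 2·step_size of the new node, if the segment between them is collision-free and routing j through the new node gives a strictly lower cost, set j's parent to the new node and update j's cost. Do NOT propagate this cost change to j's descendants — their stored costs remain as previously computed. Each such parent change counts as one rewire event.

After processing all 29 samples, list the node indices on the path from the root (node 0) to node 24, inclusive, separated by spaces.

1. q=(1,14) nearest=0 d=14 new=(1,6) → add node 1 parent=0 cost=6
2. q=(34,3) nearest=1 d=33 new=(7,3) → add node 2 parent=1 cost=12
3. q=(18,4) nearest=2 d=11 new=(13,4) → add node 3 parent=2 cost=18
4. q=(17,16) nearest=3 d=12 new=(17,10) → add node 4 parent=3 cost=24
5. q=(28,0) nearest=4 d=11 new=(23,4) → add node 5 parent=4 cost=30
6. q=(22,7) nearest=5 d=3 new=(22,7) → add node 6 parent=5 cost=33
7. q=(32,4) nearest=5 d=9 new=(29,4) → add node 7 parent=5 cost=36
8. q=(30,15) nearest=6 d=8 new=(28,13) → add node 8 parent=6 cost=39
9. q=(19,15) nearest=4 d=5 new=(19,15) → add node 9 parent=4 cost=29; rewire 8→9 (38<39)
10. q=(9,8) nearest=3 d=4 new=(9,8) → add node 10 parent=3 cost=22
11. q=(11,15) nearest=4 d=6 new=(11,15) → add node 11 parent=4 cost=30
12. q=(29,15) nearest=8 d=2 new=(29,15) → blocked by [29,31]×[12,16], reject
13. q=(13,8) nearest=3 d=4 new=(13,8) → add node 12 parent=3 cost=22; rewire 6→12 (31<33); rewire 11→12 (29<30)
14. q=(21,4) nearest=5 d=2 new=(21,4) → add node 13 parent=5 cost=32
15. q=(13,14) nearest=11 d=2 new=(13,14) → add node 14 parent=11 cost=31
16. q=(18,17) nearest=9 d=2 new=(18,17) → add node 15 parent=9 cost=31
17. q=(27,1) nearest=7 d=3 new=(27,1) → add node 16 parent=7 cost=39
18. q=(0,11) nearest=1 d=5 new=(0,11) → add node 17 parent=1 cost=11; rewire 10→17 (20<22); rewire 11→17 (22<29)
19. q=(14,10) nearest=12 d=2 new=(14,10) → add node 18 parent=12 cost=24; rewire 13→18 (31<32); rewire 14→18 (28<31)
20. q=(3,5) nearest=1 d=2 new=(3,5) → add node 19 parent=1 cost=8; rewire 10→19 (14<20); rewire 11→19 (18<22); rewire 12→19 (18<22); rewire 14→19 (18<28); rewire 18→19 (19<24)
21. q=(28,16) nearest=8 d=3 new=(28,16) → add node 20 parent=8 cost=41
22. q=(29,3) nearest=7 d=1 new=(29,3) → add node 21 parent=7 cost=37
23. q=(32,3) nearest=7 d=3 new=(32,3) → add node 22 parent=7 cost=39
24. q=(21,16) nearest=9 d=2 new=(21,16) → add node 23 parent=9 cost=31; rewire 20→23 (38<41)
25. q=(17,4) nearest=3 d=4 new=(17,4) → add node 24 parent=3 cost=22; rewire 5→24 (28<30); rewire 6→24 (27<31); rewire 7→24 (34<36); rewire 8→24 (33<38); rewire 13→24 (26<31); rewire 16→24 (32<39); rewire 20→24 (34<38); rewire 21→24 (34<37)
26. q=(20,2) nearest=13 d=2 new=(20,2) → add node 25 parent=13 cost=28
27. q=(6,6) nearest=2 d=3 new=(6,6) → add node 26 parent=2 cost=15; rewire 15→26 (27<31)
28. q=(0,10) nearest=17 d=1 new=(0,10) → add node 27 parent=17 cost=12
29. q=(31,7) nearest=7 d=3 new=(31,7) → add node 28 parent=7 cost=37

Path: 0 1 2 3 24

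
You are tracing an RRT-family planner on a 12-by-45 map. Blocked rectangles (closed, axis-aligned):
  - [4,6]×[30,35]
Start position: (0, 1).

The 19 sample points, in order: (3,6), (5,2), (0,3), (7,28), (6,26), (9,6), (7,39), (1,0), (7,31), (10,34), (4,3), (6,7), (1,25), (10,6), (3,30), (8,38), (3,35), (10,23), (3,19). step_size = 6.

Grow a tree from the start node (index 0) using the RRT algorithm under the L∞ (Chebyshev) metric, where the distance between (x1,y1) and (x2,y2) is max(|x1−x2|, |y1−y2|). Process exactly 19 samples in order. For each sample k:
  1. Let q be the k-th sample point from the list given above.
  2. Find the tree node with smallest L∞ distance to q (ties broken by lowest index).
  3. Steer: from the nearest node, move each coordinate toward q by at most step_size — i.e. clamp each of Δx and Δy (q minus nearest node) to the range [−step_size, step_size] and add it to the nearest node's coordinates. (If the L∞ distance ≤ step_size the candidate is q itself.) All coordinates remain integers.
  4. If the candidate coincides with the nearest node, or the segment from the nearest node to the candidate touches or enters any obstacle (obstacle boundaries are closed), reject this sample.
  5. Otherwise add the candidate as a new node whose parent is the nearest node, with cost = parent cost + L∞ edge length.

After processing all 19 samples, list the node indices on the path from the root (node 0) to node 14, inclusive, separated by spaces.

1. q=(3,6) nearest=0 d=5 new=(3,6) → add node 1 parent=0 cost=5
2. q=(5,2) nearest=1 d=4 new=(5,2) → add node 2 parent=1 cost=9
3. q=(0,3) nearest=0 d=2 new=(0,3) → add node 3 parent=0 cost=2
4. q=(7,28) nearest=1 d=22 new=(7,12) → add node 4 parent=1 cost=11
5. q=(6,26) nearest=4 d=14 new=(6,18) → add node 5 parent=4 cost=17
6. q=(9,6) nearest=2 d=4 new=(9,6) → add node 6 parent=2 cost=13
7. q=(7,39) nearest=5 d=21 new=(7,24) → add node 7 parent=5 cost=23
8. q=(1,0) nearest=0 d=1 new=(1,0) → add node 8 parent=0 cost=1
9. q=(7,31) nearest=7 d=7 new=(7,30) → add node 9 parent=7 cost=29
10. q=(10,34) nearest=9 d=4 new=(10,34) → add node 10 parent=9 cost=33
11. q=(4,3) nearest=2 d=1 new=(4,3) → add node 11 parent=2 cost=10
12. q=(6,7) nearest=1 d=3 new=(6,7) → add node 12 parent=1 cost=8
13. q=(1,25) nearest=7 d=6 new=(1,25) → add node 13 parent=7 cost=29
14. q=(10,6) nearest=6 d=1 new=(10,6) → add node 14 parent=6 cost=14
15. q=(3,30) nearest=9 d=4 new=(3,30) → blocked by [4,6]×[30,35], reject
16. q=(8,38) nearest=10 d=4 new=(8,38) → add node 15 parent=10 cost=37
17. q=(3,35) nearest=9 d=5 new=(3,35) → blocked by [4,6]×[30,35], reject
18. q=(10,23) nearest=7 d=3 new=(10,23) → add node 16 parent=7 cost=26
19. q=(3,19) nearest=5 d=3 new=(3,19) → add node 17 parent=5 cost=20

Path: 0 1 2 6 14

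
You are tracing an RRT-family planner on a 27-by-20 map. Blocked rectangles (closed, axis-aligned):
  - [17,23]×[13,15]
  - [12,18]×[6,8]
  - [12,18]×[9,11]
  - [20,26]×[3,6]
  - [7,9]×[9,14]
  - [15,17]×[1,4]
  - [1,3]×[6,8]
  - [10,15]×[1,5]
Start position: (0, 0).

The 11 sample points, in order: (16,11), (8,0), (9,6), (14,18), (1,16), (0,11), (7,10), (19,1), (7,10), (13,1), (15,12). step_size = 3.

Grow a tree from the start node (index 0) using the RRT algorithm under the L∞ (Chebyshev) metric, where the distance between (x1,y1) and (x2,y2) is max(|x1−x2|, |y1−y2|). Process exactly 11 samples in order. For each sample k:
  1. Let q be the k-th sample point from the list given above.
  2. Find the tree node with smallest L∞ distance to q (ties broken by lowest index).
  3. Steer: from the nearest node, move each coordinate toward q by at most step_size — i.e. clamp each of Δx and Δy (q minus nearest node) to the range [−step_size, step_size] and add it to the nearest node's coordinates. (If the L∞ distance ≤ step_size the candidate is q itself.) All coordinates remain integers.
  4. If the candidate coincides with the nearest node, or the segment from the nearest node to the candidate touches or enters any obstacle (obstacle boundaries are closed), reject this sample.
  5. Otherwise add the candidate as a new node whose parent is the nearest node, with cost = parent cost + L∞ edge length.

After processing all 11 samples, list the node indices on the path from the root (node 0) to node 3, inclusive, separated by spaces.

Path: 0 1 3

1. q=(16,11) nearest=0 d=16 new=(3,3) → add node 1 parent=0 cost=3
2. q=(8,0) nearest=1 d=5 new=(6,0) → add node 2 parent=1 cost=6
3. q=(9,6) nearest=1 d=6 new=(6,6) → add node 3 parent=1 cost=6
4. q=(14,18) nearest=3 d=12 new=(9,9) → blocked by [7,9]×[9,14], reject
5. q=(1,16) nearest=3 d=10 new=(3,9) → add node 4 parent=3 cost=9
6. q=(0,11) nearest=4 d=3 new=(0,11) → add node 5 parent=4 cost=12
7. q=(7,10) nearest=3 d=4 new=(7,9) → blocked by [7,9]×[9,14], reject
8. q=(19,1) nearest=2 d=13 new=(9,1) → add node 6 parent=2 cost=9
9. q=(7,10) nearest=3 d=4 new=(7,9) → blocked by [7,9]×[9,14], reject
10. q=(13,1) nearest=6 d=4 new=(12,1) → blocked by [10,15]×[1,5], reject
11. q=(15,12) nearest=3 d=9 new=(9,9) → blocked by [7,9]×[9,14], reject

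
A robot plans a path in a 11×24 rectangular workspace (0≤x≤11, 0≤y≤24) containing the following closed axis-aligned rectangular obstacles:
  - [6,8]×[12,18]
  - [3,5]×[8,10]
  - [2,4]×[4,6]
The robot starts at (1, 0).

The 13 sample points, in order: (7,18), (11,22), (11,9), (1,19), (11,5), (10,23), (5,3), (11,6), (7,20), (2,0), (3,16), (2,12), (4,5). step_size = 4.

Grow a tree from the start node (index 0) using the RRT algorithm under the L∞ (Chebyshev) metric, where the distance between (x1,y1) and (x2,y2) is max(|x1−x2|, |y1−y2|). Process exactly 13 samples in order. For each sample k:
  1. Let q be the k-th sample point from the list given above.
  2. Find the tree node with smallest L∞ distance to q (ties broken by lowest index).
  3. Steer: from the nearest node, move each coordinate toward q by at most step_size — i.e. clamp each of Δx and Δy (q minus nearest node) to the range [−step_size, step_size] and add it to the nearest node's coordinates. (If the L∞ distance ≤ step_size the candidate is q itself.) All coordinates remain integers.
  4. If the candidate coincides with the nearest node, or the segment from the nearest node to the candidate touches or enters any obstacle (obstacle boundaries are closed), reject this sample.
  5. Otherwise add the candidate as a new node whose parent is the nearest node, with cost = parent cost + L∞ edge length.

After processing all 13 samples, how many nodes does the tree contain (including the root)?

1. q=(7,18) nearest=0 d=18 new=(5,4) → add node 1 parent=0 cost=4
2. q=(11,22) nearest=1 d=18 new=(9,8) → add node 2 parent=1 cost=8
3. q=(11,9) nearest=2 d=2 new=(11,9) → add node 3 parent=2 cost=10
4. q=(1,19) nearest=3 d=10 new=(7,13) → blocked by [6,8]×[12,18], reject
5. q=(11,5) nearest=2 d=3 new=(11,5) → add node 4 parent=2 cost=11
6. q=(10,23) nearest=3 d=14 new=(10,13) → add node 5 parent=3 cost=14
7. q=(5,3) nearest=1 d=1 new=(5,3) → add node 6 parent=1 cost=5
8. q=(11,6) nearest=4 d=1 new=(11,6) → add node 7 parent=4 cost=12
9. q=(7,20) nearest=5 d=7 new=(7,17) → blocked by [6,8]×[12,18], reject
10. q=(2,0) nearest=0 d=1 new=(2,0) → add node 8 parent=0 cost=1
11. q=(3,16) nearest=5 d=7 new=(6,16) → blocked by [6,8]×[12,18], reject
12. q=(2,12) nearest=2 d=7 new=(5,12) → add node 9 parent=2 cost=12
13. q=(4,5) nearest=1 d=1 new=(4,5) → blocked by [2,4]×[4,6], reject

Node count: 10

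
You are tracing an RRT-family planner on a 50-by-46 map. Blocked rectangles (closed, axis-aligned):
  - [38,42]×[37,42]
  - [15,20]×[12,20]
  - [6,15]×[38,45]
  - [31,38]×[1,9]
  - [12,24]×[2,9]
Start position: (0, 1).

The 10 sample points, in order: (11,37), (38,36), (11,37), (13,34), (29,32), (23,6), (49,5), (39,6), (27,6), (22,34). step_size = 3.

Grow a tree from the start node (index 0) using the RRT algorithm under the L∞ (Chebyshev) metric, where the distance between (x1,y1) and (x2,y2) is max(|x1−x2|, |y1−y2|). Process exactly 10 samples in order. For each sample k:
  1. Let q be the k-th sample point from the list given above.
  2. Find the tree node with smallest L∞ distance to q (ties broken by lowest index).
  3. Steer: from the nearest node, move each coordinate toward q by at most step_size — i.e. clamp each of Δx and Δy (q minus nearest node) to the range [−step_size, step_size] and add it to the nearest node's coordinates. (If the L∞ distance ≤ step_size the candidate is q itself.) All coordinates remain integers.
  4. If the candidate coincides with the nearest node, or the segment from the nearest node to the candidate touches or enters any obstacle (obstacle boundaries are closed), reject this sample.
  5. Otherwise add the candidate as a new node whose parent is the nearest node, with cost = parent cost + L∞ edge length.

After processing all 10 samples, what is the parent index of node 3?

Parent of node 3: 2

1. q=(11,37) nearest=0 d=36 new=(3,4) → add node 1 parent=0 cost=3
2. q=(38,36) nearest=1 d=35 new=(6,7) → add node 2 parent=1 cost=6
3. q=(11,37) nearest=2 d=30 new=(9,10) → add node 3 parent=2 cost=9
4. q=(13,34) nearest=3 d=24 new=(12,13) → add node 4 parent=3 cost=12
5. q=(29,32) nearest=4 d=19 new=(15,16) → blocked by [15,20]×[12,20], reject
6. q=(23,6) nearest=4 d=11 new=(15,10) → add node 5 parent=4 cost=15
7. q=(49,5) nearest=5 d=34 new=(18,7) → blocked by [12,24]×[2,9], reject
8. q=(39,6) nearest=5 d=24 new=(18,7) → blocked by [12,24]×[2,9], reject
9. q=(27,6) nearest=5 d=12 new=(18,7) → blocked by [12,24]×[2,9], reject
10. q=(22,34) nearest=4 d=21 new=(15,16) → blocked by [15,20]×[12,20], reject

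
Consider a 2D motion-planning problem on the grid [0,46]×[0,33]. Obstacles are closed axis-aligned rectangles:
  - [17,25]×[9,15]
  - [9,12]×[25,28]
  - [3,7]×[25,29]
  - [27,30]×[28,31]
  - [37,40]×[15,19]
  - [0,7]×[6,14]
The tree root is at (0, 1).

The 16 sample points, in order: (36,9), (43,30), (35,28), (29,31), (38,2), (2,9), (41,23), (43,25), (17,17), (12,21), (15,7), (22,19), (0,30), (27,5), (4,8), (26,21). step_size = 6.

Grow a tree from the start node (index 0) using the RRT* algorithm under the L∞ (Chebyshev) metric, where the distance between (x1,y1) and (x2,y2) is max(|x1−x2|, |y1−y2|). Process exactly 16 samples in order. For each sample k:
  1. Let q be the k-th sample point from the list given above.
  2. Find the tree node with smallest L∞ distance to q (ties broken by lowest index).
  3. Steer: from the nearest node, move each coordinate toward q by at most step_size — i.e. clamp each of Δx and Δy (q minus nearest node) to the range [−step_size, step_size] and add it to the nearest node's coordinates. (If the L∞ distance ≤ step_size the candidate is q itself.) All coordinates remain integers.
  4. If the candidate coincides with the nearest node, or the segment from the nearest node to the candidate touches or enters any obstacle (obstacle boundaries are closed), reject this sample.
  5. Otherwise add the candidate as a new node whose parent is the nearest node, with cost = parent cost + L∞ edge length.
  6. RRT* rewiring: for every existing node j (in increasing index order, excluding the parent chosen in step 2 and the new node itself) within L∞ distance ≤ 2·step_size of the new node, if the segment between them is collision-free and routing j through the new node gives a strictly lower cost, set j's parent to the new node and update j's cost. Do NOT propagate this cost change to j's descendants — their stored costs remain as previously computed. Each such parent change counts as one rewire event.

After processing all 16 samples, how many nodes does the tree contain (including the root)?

1. q=(36,9) nearest=0 d=36 new=(6,7) → blocked by [0,7]×[6,14], reject
2. q=(43,30) nearest=0 d=43 new=(6,7) → blocked by [0,7]×[6,14], reject
3. q=(35,28) nearest=0 d=35 new=(6,7) → blocked by [0,7]×[6,14], reject
4. q=(29,31) nearest=0 d=30 new=(6,7) → blocked by [0,7]×[6,14], reject
5. q=(38,2) nearest=0 d=38 new=(6,2) → add node 1 parent=0 cost=6
6. q=(2,9) nearest=1 d=7 new=(2,8) → blocked by [0,7]×[6,14], reject
7. q=(41,23) nearest=1 d=35 new=(12,8) → add node 2 parent=1 cost=12
8. q=(43,25) nearest=2 d=31 new=(18,14) → blocked by [17,25]×[9,15], reject
9. q=(17,17) nearest=2 d=9 new=(17,14) → blocked by [17,25]×[9,15], reject
10. q=(12,21) nearest=2 d=13 new=(12,14) → add node 3 parent=2 cost=18
11. q=(15,7) nearest=2 d=3 new=(15,7) → add node 4 parent=2 cost=15
12. q=(22,19) nearest=3 d=10 new=(18,19) → add node 5 parent=3 cost=24
13. q=(0,30) nearest=3 d=16 new=(6,20) → add node 6 parent=3 cost=24
14. q=(27,5) nearest=4 d=12 new=(21,5) → add node 7 parent=4 cost=21
15. q=(4,8) nearest=1 d=6 new=(4,8) → blocked by [0,7]×[6,14], reject
16. q=(26,21) nearest=5 d=8 new=(24,21) → add node 8 parent=5 cost=30

Node count: 9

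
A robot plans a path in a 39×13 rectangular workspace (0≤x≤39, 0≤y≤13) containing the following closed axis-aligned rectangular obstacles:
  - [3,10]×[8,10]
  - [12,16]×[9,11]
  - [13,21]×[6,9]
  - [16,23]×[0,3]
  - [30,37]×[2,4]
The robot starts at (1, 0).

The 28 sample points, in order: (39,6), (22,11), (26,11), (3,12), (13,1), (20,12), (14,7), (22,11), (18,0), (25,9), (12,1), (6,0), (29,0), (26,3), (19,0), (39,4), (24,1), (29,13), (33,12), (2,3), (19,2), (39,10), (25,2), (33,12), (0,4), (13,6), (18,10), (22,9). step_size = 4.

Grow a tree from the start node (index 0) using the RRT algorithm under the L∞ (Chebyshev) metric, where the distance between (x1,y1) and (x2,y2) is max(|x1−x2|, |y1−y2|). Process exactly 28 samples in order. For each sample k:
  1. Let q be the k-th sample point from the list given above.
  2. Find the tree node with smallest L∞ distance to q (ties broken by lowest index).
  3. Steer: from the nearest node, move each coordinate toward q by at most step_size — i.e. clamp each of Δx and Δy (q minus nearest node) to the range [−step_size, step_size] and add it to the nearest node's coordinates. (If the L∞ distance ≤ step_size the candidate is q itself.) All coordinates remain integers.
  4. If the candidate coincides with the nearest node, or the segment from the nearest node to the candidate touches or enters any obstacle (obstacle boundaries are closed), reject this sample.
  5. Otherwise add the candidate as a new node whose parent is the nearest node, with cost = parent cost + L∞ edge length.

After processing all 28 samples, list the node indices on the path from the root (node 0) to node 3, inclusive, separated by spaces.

Path: 0 1 2 3

1. q=(39,6) nearest=0 d=38 new=(5,4) → add node 1 parent=0 cost=4
2. q=(22,11) nearest=1 d=17 new=(9,8) → blocked by [3,10]×[8,10], reject
3. q=(26,11) nearest=1 d=21 new=(9,8) → blocked by [3,10]×[8,10], reject
4. q=(3,12) nearest=1 d=8 new=(3,8) → blocked by [3,10]×[8,10], reject
5. q=(13,1) nearest=1 d=8 new=(9,1) → add node 2 parent=1 cost=8
6. q=(20,12) nearest=2 d=11 new=(13,5) → add node 3 parent=2 cost=12
7. q=(14,7) nearest=3 d=2 new=(14,7) → blocked by [13,21]×[6,9], reject
8. q=(22,11) nearest=3 d=9 new=(17,9) → blocked by [13,21]×[6,9], reject
9. q=(18,0) nearest=3 d=5 new=(17,1) → blocked by [16,23]×[0,3], reject
10. q=(25,9) nearest=3 d=12 new=(17,9) → blocked by [13,21]×[6,9], reject
11. q=(12,1) nearest=2 d=3 new=(12,1) → add node 4 parent=2 cost=11
12. q=(6,0) nearest=2 d=3 new=(6,0) → add node 5 parent=2 cost=11
13. q=(29,0) nearest=3 d=16 new=(17,1) → blocked by [16,23]×[0,3], reject
14. q=(26,3) nearest=3 d=13 new=(17,3) → blocked by [16,23]×[0,3], reject
15. q=(19,0) nearest=3 d=6 new=(17,1) → blocked by [16,23]×[0,3], reject
16. q=(39,4) nearest=3 d=26 new=(17,4) → add node 6 parent=3 cost=16
17. q=(24,1) nearest=6 d=7 new=(21,1) → blocked by [16,23]×[0,3], reject
18. q=(29,13) nearest=6 d=12 new=(21,8) → blocked by [13,21]×[6,9], reject
19. q=(33,12) nearest=6 d=16 new=(21,8) → blocked by [13,21]×[6,9], reject
20. q=(2,3) nearest=0 d=3 new=(2,3) → add node 7 parent=0 cost=3
21. q=(19,2) nearest=6 d=2 new=(19,2) → blocked by [16,23]×[0,3], reject
22. q=(39,10) nearest=6 d=22 new=(21,8) → blocked by [13,21]×[6,9], reject
23. q=(25,2) nearest=6 d=8 new=(21,2) → blocked by [16,23]×[0,3], reject
24. q=(33,12) nearest=6 d=16 new=(21,8) → blocked by [13,21]×[6,9], reject
25. q=(0,4) nearest=7 d=2 new=(0,4) → add node 8 parent=7 cost=5
26. q=(13,6) nearest=3 d=1 new=(13,6) → blocked by [13,21]×[6,9], reject
27. q=(18,10) nearest=3 d=5 new=(17,9) → blocked by [13,21]×[6,9], reject
28. q=(22,9) nearest=6 d=5 new=(21,8) → blocked by [13,21]×[6,9], reject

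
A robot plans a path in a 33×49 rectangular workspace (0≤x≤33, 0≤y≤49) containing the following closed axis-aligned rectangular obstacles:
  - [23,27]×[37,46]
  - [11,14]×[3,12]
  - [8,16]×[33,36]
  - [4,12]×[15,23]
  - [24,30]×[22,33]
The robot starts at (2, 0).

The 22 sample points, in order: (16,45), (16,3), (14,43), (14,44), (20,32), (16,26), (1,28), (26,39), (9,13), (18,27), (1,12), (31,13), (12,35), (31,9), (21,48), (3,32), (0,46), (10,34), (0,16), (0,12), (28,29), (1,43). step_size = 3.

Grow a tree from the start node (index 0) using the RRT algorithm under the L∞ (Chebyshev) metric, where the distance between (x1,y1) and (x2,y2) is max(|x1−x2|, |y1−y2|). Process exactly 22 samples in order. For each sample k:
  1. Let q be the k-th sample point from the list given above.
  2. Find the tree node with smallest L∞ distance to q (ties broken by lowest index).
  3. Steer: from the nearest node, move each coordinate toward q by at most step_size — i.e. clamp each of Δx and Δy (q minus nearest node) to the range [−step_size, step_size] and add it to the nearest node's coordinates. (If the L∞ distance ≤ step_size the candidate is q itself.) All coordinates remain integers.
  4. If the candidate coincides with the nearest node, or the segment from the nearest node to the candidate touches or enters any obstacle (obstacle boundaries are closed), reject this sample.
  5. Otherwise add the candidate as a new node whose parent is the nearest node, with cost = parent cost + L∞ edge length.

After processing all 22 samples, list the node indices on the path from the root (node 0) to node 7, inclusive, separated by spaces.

1. q=(16,45) nearest=0 d=45 new=(5,3) → add node 1 parent=0 cost=3
2. q=(16,3) nearest=1 d=11 new=(8,3) → add node 2 parent=1 cost=6
3. q=(14,43) nearest=1 d=40 new=(8,6) → add node 3 parent=1 cost=6
4. q=(14,44) nearest=3 d=38 new=(11,9) → blocked by [11,14]×[3,12], reject
5. q=(20,32) nearest=3 d=26 new=(11,9) → blocked by [11,14]×[3,12], reject
6. q=(16,26) nearest=3 d=20 new=(11,9) → blocked by [11,14]×[3,12], reject
7. q=(1,28) nearest=3 d=22 new=(5,9) → add node 4 parent=3 cost=9
8. q=(26,39) nearest=4 d=30 new=(8,12) → add node 5 parent=4 cost=12
9. q=(9,13) nearest=5 d=1 new=(9,13) → add node 6 parent=5 cost=13
10. q=(18,27) nearest=6 d=14 new=(12,16) → blocked by [4,12]×[15,23], reject
11. q=(1,12) nearest=4 d=4 new=(2,12) → add node 7 parent=4 cost=12
12. q=(31,13) nearest=6 d=22 new=(12,13) → add node 8 parent=6 cost=16
13. q=(12,35) nearest=6 d=22 new=(12,16) → blocked by [4,12]×[15,23], reject
14. q=(31,9) nearest=8 d=19 new=(15,10) → blocked by [11,14]×[3,12], reject
15. q=(21,48) nearest=6 d=35 new=(12,16) → blocked by [4,12]×[15,23], reject
16. q=(3,32) nearest=6 d=19 new=(6,16) → blocked by [4,12]×[15,23], reject
17. q=(0,46) nearest=6 d=33 new=(6,16) → blocked by [4,12]×[15,23], reject
18. q=(10,34) nearest=6 d=21 new=(10,16) → blocked by [4,12]×[15,23], reject
19. q=(0,16) nearest=7 d=4 new=(0,15) → add node 9 parent=7 cost=15
20. q=(0,12) nearest=7 d=2 new=(0,12) → add node 10 parent=7 cost=14
21. q=(28,29) nearest=8 d=16 new=(15,16) → add node 11 parent=8 cost=19
22. q=(1,43) nearest=11 d=27 new=(12,19) → blocked by [4,12]×[15,23], reject

Path: 0 1 3 4 7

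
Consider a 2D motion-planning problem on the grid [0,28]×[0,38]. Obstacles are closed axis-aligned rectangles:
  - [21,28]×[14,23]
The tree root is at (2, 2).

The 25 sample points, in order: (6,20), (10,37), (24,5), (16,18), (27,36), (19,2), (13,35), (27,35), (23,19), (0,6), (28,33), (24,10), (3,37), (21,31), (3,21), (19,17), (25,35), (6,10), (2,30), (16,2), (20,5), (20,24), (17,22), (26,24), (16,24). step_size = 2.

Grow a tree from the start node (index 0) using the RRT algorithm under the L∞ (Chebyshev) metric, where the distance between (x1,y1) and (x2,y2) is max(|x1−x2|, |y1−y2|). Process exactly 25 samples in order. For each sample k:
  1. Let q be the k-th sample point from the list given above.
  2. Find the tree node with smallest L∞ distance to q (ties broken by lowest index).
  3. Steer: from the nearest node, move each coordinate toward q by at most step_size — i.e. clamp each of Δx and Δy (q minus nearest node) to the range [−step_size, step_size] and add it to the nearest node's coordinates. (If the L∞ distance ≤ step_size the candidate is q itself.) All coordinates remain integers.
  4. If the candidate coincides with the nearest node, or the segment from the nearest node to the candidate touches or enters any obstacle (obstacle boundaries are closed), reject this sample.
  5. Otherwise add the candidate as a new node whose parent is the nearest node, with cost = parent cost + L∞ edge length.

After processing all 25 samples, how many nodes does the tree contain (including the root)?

1. q=(6,20) nearest=0 d=18 new=(4,4) → add node 1 parent=0 cost=2
2. q=(10,37) nearest=1 d=33 new=(6,6) → add node 2 parent=1 cost=4
3. q=(24,5) nearest=2 d=18 new=(8,5) → add node 3 parent=2 cost=6
4. q=(16,18) nearest=2 d=12 new=(8,8) → add node 4 parent=2 cost=6
5. q=(27,36) nearest=4 d=28 new=(10,10) → add node 5 parent=4 cost=8
6. q=(19,2) nearest=5 d=9 new=(12,8) → add node 6 parent=5 cost=10
7. q=(13,35) nearest=5 d=25 new=(12,12) → add node 7 parent=5 cost=10
8. q=(27,35) nearest=7 d=23 new=(14,14) → add node 8 parent=7 cost=12
9. q=(23,19) nearest=8 d=9 new=(16,16) → add node 9 parent=8 cost=14
10. q=(0,6) nearest=0 d=4 new=(0,4) → add node 10 parent=0 cost=2
11. q=(28,33) nearest=9 d=17 new=(18,18) → add node 11 parent=9 cost=16
12. q=(24,10) nearest=9 d=8 new=(18,14) → add node 12 parent=9 cost=16
13. q=(3,37) nearest=11 d=19 new=(16,20) → add node 13 parent=11 cost=18
14. q=(21,31) nearest=13 d=11 new=(18,22) → add node 14 parent=13 cost=20
15. q=(3,21) nearest=7 d=9 new=(10,14) → add node 15 parent=7 cost=12
16. q=(19,17) nearest=11 d=1 new=(19,17) → add node 16 parent=11 cost=17
17. q=(25,35) nearest=14 d=13 new=(20,24) → add node 17 parent=14 cost=22
18. q=(6,10) nearest=4 d=2 new=(6,10) → add node 18 parent=4 cost=8
19. q=(2,30) nearest=9 d=14 new=(14,18) → add node 19 parent=9 cost=16
20. q=(16,2) nearest=6 d=6 new=(14,6) → add node 20 parent=6 cost=12
21. q=(20,5) nearest=20 d=6 new=(16,5) → add node 21 parent=20 cost=14
22. q=(20,24) nearest=17 d=0 → coincident, reject
23. q=(17,22) nearest=14 d=1 new=(17,22) → add node 22 parent=14 cost=21
24. q=(26,24) nearest=17 d=6 new=(22,24) → add node 23 parent=17 cost=24
25. q=(16,24) nearest=14 d=2 new=(16,24) → add node 24 parent=14 cost=22

Node count: 25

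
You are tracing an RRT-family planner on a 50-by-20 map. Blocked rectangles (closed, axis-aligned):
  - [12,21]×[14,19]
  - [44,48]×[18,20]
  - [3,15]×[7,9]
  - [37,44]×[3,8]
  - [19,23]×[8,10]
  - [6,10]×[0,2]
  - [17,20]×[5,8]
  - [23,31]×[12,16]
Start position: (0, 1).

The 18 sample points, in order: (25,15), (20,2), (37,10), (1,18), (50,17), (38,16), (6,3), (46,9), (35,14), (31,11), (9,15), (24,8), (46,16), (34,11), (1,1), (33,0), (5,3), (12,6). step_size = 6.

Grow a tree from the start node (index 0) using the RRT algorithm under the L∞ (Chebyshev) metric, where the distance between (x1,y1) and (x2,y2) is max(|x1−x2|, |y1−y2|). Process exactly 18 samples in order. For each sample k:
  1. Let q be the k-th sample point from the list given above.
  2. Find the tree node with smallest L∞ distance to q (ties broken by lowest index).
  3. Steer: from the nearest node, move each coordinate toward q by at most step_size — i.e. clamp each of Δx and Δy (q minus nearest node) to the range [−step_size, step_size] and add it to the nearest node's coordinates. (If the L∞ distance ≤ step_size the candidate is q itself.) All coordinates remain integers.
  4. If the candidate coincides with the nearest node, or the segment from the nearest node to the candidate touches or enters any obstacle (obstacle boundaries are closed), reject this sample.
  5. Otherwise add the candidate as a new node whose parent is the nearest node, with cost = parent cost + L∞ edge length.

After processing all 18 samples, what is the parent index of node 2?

Parent of node 2: 1

1. q=(25,15) nearest=0 d=25 new=(6,7) → blocked by [3,15]×[7,9], reject
2. q=(20,2) nearest=0 d=20 new=(6,2) → blocked by [6,10]×[0,2], reject
3. q=(37,10) nearest=0 d=37 new=(6,7) → blocked by [3,15]×[7,9], reject
4. q=(1,18) nearest=0 d=17 new=(1,7) → add node 1 parent=0 cost=6
5. q=(50,17) nearest=1 d=49 new=(7,13) → blocked by [3,15]×[7,9], reject
6. q=(38,16) nearest=1 d=37 new=(7,13) → blocked by [3,15]×[7,9], reject
7. q=(6,3) nearest=1 d=5 new=(6,3) → add node 2 parent=1 cost=11
8. q=(46,9) nearest=2 d=40 new=(12,9) → blocked by [3,15]×[7,9], reject
9. q=(35,14) nearest=2 d=29 new=(12,9) → blocked by [3,15]×[7,9], reject
10. q=(31,11) nearest=2 d=25 new=(12,9) → blocked by [3,15]×[7,9], reject
11. q=(9,15) nearest=1 d=8 new=(7,13) → blocked by [3,15]×[7,9], reject
12. q=(24,8) nearest=2 d=18 new=(12,8) → blocked by [3,15]×[7,9], reject
13. q=(46,16) nearest=2 d=40 new=(12,9) → blocked by [3,15]×[7,9], reject
14. q=(34,11) nearest=2 d=28 new=(12,9) → blocked by [3,15]×[7,9], reject
15. q=(1,1) nearest=0 d=1 new=(1,1) → add node 3 parent=0 cost=1
16. q=(33,0) nearest=2 d=27 new=(12,0) → blocked by [6,10]×[0,2], reject
17. q=(5,3) nearest=2 d=1 new=(5,3) → add node 4 parent=2 cost=12
18. q=(12,6) nearest=2 d=6 new=(12,6) → add node 5 parent=2 cost=17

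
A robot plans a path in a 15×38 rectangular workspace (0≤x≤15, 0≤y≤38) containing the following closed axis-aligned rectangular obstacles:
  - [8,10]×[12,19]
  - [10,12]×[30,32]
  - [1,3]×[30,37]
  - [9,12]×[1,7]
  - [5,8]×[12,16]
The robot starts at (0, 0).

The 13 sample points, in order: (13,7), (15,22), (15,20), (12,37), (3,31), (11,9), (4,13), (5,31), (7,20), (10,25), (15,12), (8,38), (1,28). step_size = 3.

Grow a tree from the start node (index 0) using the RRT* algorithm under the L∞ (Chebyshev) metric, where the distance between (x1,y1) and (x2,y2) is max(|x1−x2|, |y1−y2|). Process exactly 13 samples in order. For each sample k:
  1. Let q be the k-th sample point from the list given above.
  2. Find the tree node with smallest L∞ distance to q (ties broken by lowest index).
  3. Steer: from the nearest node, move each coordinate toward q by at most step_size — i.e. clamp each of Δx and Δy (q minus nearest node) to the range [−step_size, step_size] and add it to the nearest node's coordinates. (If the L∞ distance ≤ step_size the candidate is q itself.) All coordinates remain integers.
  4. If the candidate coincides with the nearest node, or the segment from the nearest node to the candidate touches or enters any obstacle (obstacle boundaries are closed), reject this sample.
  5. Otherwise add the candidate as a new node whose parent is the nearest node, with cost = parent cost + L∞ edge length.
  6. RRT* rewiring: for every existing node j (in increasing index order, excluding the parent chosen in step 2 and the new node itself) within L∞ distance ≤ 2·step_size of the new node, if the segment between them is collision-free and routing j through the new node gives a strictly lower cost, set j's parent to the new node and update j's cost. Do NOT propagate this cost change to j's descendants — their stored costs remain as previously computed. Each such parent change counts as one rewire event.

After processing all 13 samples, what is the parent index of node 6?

1. q=(13,7) nearest=0 d=13 new=(3,3) → add node 1 parent=0 cost=3
2. q=(15,22) nearest=1 d=19 new=(6,6) → add node 2 parent=1 cost=6
3. q=(15,20) nearest=2 d=14 new=(9,9) → add node 3 parent=2 cost=9
4. q=(12,37) nearest=3 d=28 new=(12,12) → add node 4 parent=3 cost=12
5. q=(3,31) nearest=4 d=19 new=(9,15) → blocked by [8,10]×[12,19], reject
6. q=(11,9) nearest=3 d=2 new=(11,9) → add node 5 parent=3 cost=11
7. q=(4,13) nearest=3 d=5 new=(6,12) → blocked by [5,8]×[12,16], reject
8. q=(5,31) nearest=4 d=19 new=(9,15) → blocked by [8,10]×[12,19], reject
9. q=(7,20) nearest=4 d=8 new=(9,15) → blocked by [8,10]×[12,19], reject
10. q=(10,25) nearest=4 d=13 new=(10,15) → blocked by [8,10]×[12,19], reject
11. q=(15,12) nearest=4 d=3 new=(15,12) → add node 6 parent=4 cost=15
12. q=(8,38) nearest=4 d=26 new=(9,15) → blocked by [8,10]×[12,19], reject
13. q=(1,28) nearest=4 d=16 new=(9,15) → blocked by [8,10]×[12,19], reject

Parent of node 6: 4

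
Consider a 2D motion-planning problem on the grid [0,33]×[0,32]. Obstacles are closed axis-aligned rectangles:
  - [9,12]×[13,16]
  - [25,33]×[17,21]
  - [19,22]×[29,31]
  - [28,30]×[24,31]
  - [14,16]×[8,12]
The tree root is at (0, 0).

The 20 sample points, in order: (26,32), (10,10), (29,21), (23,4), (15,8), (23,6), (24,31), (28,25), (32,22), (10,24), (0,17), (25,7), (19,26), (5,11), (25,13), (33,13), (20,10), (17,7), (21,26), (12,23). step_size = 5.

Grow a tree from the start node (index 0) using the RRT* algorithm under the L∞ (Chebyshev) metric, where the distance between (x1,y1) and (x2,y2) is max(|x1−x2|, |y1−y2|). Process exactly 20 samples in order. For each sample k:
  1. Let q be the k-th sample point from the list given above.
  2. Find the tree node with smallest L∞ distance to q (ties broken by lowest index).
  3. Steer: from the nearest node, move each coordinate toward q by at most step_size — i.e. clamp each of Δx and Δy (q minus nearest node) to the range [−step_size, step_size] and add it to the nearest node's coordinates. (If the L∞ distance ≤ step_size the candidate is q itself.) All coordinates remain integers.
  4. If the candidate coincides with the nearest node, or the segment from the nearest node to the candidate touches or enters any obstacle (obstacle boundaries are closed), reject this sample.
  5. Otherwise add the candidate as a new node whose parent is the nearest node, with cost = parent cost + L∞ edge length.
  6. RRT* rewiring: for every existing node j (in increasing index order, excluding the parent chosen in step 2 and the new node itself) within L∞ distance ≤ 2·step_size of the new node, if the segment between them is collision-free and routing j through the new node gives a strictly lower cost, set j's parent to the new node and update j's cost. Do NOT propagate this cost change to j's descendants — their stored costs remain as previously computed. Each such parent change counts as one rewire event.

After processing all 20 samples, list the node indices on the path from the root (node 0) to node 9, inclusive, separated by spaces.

Path: 0 1 2 3 9

1. q=(26,32) nearest=0 d=32 new=(5,5) → add node 1 parent=0 cost=5
2. q=(10,10) nearest=1 d=5 new=(10,10) → add node 2 parent=1 cost=10
3. q=(29,21) nearest=2 d=19 new=(15,15) → add node 3 parent=2 cost=15
4. q=(23,4) nearest=3 d=11 new=(20,10) → add node 4 parent=3 cost=20
5. q=(15,8) nearest=2 d=5 new=(15,8) → blocked by [14,16]×[8,12], reject
6. q=(23,6) nearest=4 d=4 new=(23,6) → add node 5 parent=4 cost=24
7. q=(24,31) nearest=3 d=16 new=(20,20) → add node 6 parent=3 cost=20
8. q=(28,25) nearest=6 d=8 new=(25,25) → add node 7 parent=6 cost=25
9. q=(32,22) nearest=7 d=7 new=(30,22) → add node 8 parent=7 cost=30
10. q=(10,24) nearest=3 d=9 new=(10,20) → add node 9 parent=3 cost=20
11. q=(0,17) nearest=2 d=10 new=(5,15) → add node 10 parent=2 cost=15
12. q=(25,7) nearest=5 d=2 new=(25,7) → add node 11 parent=5 cost=26
13. q=(19,26) nearest=6 d=6 new=(19,25) → add node 12 parent=6 cost=25
14. q=(5,11) nearest=10 d=4 new=(5,11) → add node 13 parent=10 cost=19
15. q=(25,13) nearest=4 d=5 new=(25,13) → add node 14 parent=4 cost=25
16. q=(33,13) nearest=11 d=8 new=(30,12) → add node 15 parent=11 cost=31
17. q=(20,10) nearest=4 d=0 → coincident, reject
18. q=(17,7) nearest=4 d=3 new=(17,7) → add node 16 parent=4 cost=23
19. q=(21,26) nearest=12 d=2 new=(21,26) → add node 17 parent=12 cost=27
20. q=(12,23) nearest=9 d=3 new=(12,23) → add node 18 parent=9 cost=23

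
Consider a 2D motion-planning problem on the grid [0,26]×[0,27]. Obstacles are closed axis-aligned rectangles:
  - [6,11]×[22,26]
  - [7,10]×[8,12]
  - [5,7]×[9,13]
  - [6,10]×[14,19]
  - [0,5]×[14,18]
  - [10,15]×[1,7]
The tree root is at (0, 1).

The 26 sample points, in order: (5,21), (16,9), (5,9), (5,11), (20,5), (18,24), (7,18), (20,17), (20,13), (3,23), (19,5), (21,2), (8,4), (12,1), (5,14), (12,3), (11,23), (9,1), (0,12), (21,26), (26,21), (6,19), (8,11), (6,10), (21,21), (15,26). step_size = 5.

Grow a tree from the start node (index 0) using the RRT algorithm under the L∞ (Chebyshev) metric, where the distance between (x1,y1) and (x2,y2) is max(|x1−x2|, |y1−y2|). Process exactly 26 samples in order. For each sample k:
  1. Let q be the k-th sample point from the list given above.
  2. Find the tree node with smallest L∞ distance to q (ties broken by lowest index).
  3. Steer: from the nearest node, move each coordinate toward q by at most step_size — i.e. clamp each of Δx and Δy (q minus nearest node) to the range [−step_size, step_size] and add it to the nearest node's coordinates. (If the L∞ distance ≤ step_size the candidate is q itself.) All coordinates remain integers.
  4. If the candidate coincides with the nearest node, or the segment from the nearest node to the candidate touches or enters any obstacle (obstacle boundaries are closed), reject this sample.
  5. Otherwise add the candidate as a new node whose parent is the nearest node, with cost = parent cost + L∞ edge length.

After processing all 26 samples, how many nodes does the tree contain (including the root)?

1. q=(5,21) nearest=0 d=20 new=(5,6) → add node 1 parent=0 cost=5
2. q=(16,9) nearest=1 d=11 new=(10,9) → blocked by [7,10]×[8,12], reject
3. q=(5,9) nearest=1 d=3 new=(5,9) → blocked by [5,7]×[9,13], reject
4. q=(5,11) nearest=1 d=5 new=(5,11) → blocked by [5,7]×[9,13], reject
5. q=(20,5) nearest=1 d=15 new=(10,5) → blocked by [10,15]×[1,7], reject
6. q=(18,24) nearest=1 d=18 new=(10,11) → blocked by [7,10]×[8,12], reject
7. q=(7,18) nearest=1 d=12 new=(7,11) → blocked by [7,10]×[8,12], reject
8. q=(20,17) nearest=1 d=15 new=(10,11) → blocked by [7,10]×[8,12], reject
9. q=(20,13) nearest=1 d=15 new=(10,11) → blocked by [7,10]×[8,12], reject
10. q=(3,23) nearest=1 d=17 new=(3,11) → add node 2 parent=1 cost=10
11. q=(19,5) nearest=1 d=14 new=(10,5) → blocked by [10,15]×[1,7], reject
12. q=(21,2) nearest=1 d=16 new=(10,2) → blocked by [10,15]×[1,7], reject
13. q=(8,4) nearest=1 d=3 new=(8,4) → add node 3 parent=1 cost=8
14. q=(12,1) nearest=3 d=4 new=(12,1) → blocked by [10,15]×[1,7], reject
15. q=(5,14) nearest=2 d=3 new=(5,14) → blocked by [0,5]×[14,18], reject
16. q=(12,3) nearest=3 d=4 new=(12,3) → blocked by [10,15]×[1,7], reject
17. q=(11,23) nearest=2 d=12 new=(8,16) → blocked by [5,7]×[9,13], reject
18. q=(9,1) nearest=3 d=3 new=(9,1) → add node 4 parent=3 cost=11
19. q=(0,12) nearest=2 d=3 new=(0,12) → add node 5 parent=2 cost=13
20. q=(21,26) nearest=2 d=18 new=(8,16) → blocked by [5,7]×[9,13], reject
21. q=(26,21) nearest=3 d=18 new=(13,9) → blocked by [10,15]×[1,7], reject
22. q=(6,19) nearest=5 d=7 new=(5,17) → blocked by [0,5]×[14,18], reject
23. q=(8,11) nearest=1 d=5 new=(8,11) → blocked by [7,10]×[8,12], reject
24. q=(6,10) nearest=2 d=3 new=(6,10) → blocked by [5,7]×[9,13], reject
25. q=(21,21) nearest=1 d=16 new=(10,11) → blocked by [7,10]×[8,12], reject
26. q=(15,26) nearest=2 d=15 new=(8,16) → blocked by [5,7]×[9,13], reject

Node count: 6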